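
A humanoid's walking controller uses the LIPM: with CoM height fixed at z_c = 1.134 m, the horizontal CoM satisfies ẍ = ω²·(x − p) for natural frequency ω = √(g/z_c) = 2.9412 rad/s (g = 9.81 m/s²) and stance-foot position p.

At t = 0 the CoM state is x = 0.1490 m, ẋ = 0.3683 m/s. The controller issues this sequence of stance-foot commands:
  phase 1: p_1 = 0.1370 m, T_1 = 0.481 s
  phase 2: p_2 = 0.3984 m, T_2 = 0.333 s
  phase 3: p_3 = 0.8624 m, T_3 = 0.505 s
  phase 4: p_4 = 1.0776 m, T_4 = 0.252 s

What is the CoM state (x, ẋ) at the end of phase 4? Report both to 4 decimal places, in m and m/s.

x = 2.3622, ẋ = 4.2614

phase 1: p=0.1370, T=0.481, ωT=1.414717, cosh=2.179158, sinh=1.936164; start (x,ẋ)=(0.149000, 0.368300) → end (x,ẋ)=(0.405598, 0.870920)
phase 2: p=0.3984, T=0.333, ωT=0.979420, cosh=1.519220, sinh=1.143691; start (x,ẋ)=(0.405598, 0.870920) → end (x,ẋ)=(0.747994, 1.347332)
phase 3: p=0.8624, T=0.505, ωT=1.485306, cosh=2.321375, sinh=2.094942; start (x,ẋ)=(0.747994, 1.347332) → end (x,ẋ)=(1.556492, 2.422737)
phase 4: p=1.0776, T=0.252, ωT=0.741182, cosh=1.287483, sinh=0.810933; start (x,ẋ)=(1.556492, 2.422737) → end (x,ẋ)=(2.362150, 4.261445)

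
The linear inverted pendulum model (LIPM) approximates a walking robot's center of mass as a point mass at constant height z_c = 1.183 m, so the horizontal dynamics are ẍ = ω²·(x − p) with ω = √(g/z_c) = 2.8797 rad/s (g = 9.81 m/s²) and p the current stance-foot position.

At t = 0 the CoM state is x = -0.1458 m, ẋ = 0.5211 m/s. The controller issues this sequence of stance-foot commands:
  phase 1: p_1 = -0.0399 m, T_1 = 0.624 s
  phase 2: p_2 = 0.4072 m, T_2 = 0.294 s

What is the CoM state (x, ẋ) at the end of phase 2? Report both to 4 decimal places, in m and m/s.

x = 0.3076, ẋ = 0.3242

phase 1: p=-0.0399, T=0.624, ωT=1.796933, cosh=3.098464, sinh=2.932657; start (x,ẋ)=(-0.145800, 0.521100) → end (x,ẋ)=(0.162656, 0.720266)
phase 2: p=0.4072, T=0.294, ωT=0.846632, cosh=1.380318, sinh=0.951461; start (x,ẋ)=(0.162656, 0.720266) → end (x,ẋ)=(0.307629, 0.324163)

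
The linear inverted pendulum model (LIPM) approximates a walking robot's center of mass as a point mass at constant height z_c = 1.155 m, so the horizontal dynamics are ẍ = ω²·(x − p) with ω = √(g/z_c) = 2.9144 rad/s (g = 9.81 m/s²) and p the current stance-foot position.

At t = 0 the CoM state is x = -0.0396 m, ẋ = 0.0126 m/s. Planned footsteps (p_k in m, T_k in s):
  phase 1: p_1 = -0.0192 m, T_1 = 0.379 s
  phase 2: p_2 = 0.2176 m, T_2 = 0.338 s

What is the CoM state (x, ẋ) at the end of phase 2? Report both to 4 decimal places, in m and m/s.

x = -0.2102, ẋ = -0.9801

phase 1: p=-0.0192, T=0.379, ωT=1.104558, cosh=1.674623, sinh=1.343266; start (x,ẋ)=(-0.039600, 0.012600) → end (x,ẋ)=(-0.047555, -0.058762)
phase 2: p=0.2176, T=0.338, ωT=0.985067, cosh=1.525703, sinh=1.152289; start (x,ẋ)=(-0.047555, -0.058762) → end (x,ẋ)=(-0.210181, -0.980105)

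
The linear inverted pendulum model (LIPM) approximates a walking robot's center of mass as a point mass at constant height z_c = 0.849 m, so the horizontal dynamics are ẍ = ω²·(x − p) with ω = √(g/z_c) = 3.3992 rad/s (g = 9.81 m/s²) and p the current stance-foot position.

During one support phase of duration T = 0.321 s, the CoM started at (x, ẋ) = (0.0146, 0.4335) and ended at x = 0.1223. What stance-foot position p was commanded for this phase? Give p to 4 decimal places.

ωT = 3.3992·0.321 = 1.091143; cosh(ωT) = 1.656754, sinh(ωT) = 1.320922
x(T) = p + (x₀−p)·cosh(ωT) + (ẋ₀/ω)·sinh(ωT) ⇒ p·(1 − cosh) = x(T) − x₀·cosh − (ẋ₀/ω)·sinh
numerator   = 0.1223 − (0.0146)·1.656754 − (0.4335/3.3992)·1.320922 = -0.070346
denominator = 1 − 1.656754 = -0.656754
p = -0.070346 / -0.656754 = 0.1071

p = 0.1071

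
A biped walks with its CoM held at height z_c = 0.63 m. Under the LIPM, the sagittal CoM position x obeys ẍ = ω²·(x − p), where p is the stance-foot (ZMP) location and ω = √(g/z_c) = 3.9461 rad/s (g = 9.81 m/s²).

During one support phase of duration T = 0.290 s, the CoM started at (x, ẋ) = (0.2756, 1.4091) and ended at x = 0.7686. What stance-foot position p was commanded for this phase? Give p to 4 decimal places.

ωT = 3.9461·0.290 = 1.144369; cosh(ωT) = 1.729442, sinh(ωT) = 1.411017
x(T) = p + (x₀−p)·cosh(ωT) + (ẋ₀/ω)·sinh(ωT) ⇒ p·(1 − cosh) = x(T) − x₀·cosh − (ẋ₀/ω)·sinh
numerator   = 0.7686 − (0.2756)·1.729442 − (1.4091/3.9461)·1.411017 = -0.211890
denominator = 1 − 1.729442 = -0.729442
p = -0.211890 / -0.729442 = 0.2905

p = 0.2905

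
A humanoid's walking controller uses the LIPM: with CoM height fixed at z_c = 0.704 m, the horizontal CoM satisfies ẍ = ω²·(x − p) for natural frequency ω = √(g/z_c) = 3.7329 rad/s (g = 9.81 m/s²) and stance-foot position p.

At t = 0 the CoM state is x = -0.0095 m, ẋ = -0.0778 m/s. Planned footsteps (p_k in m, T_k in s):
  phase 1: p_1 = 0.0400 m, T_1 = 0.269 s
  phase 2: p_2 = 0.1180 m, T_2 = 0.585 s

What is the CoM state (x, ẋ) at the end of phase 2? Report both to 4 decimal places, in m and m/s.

x = -1.0857, ẋ = -4.4562

phase 1: p=0.0400, T=0.269, ωT=1.004150, cosh=1.547971, sinh=1.181615; start (x,ẋ)=(-0.009500, -0.077800) → end (x,ẋ)=(-0.061251, -0.338769)
phase 2: p=0.1180, T=0.585, ωT=2.183746, cosh=4.496065, sinh=4.383446; start (x,ẋ)=(-0.061251, -0.338769) → end (x,ẋ)=(-1.085734, -4.456214)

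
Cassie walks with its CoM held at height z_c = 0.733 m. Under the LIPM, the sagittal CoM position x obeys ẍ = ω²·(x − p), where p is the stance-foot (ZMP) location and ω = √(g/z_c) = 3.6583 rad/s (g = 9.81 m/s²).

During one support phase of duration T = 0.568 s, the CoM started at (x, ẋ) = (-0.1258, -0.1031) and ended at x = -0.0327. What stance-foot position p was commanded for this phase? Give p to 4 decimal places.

p = -0.1925

ωT = 3.6583·0.568 = 2.077914; cosh(ωT) = 4.056492, sinh(ωT) = 3.931301
x(T) = p + (x₀−p)·cosh(ωT) + (ẋ₀/ω)·sinh(ωT) ⇒ p·(1 − cosh) = x(T) − x₀·cosh − (ẋ₀/ω)·sinh
numerator   = -0.0327 − (-0.1258)·4.056492 − (-0.1031/3.6583)·3.931301 = 0.588400
denominator = 1 − 4.056492 = -3.056492
p = 0.588400 / -3.056492 = -0.1925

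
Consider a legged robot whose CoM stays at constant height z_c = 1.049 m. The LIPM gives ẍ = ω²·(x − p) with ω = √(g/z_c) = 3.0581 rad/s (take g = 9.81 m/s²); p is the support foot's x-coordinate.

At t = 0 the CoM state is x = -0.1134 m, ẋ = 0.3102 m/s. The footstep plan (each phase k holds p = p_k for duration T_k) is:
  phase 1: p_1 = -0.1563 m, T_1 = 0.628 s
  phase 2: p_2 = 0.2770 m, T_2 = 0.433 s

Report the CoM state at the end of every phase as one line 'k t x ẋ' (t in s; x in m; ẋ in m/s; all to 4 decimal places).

1 0.6280 0.3319 1.5192
2 1.0610 1.2551 3.3507

phase 1: p=-0.1563, T=0.628, ωT=1.920487, cosh=3.485408, sinh=3.338872; start (x,ẋ)=(-0.113400, 0.310200) → end (x,ẋ)=(0.331904, 1.519208)
phase 2: p=0.2770, T=0.433, ωT=1.324157, cosh=2.012522, sinh=1.746495; start (x,ẋ)=(0.331904, 1.519208) → end (x,ẋ)=(1.255123, 3.350681)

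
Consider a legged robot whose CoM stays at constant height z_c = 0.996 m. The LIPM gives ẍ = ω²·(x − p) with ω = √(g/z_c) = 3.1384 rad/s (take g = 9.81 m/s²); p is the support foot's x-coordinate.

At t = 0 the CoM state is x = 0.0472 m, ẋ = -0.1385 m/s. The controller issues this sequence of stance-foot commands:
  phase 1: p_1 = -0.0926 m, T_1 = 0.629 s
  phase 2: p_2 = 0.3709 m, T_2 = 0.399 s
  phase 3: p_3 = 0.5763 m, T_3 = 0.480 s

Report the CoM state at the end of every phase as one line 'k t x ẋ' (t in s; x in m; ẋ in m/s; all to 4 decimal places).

phase 1: p=-0.0926, T=0.629, ωT=1.974054, cosh=3.669348, sinh=3.530455; start (x,ẋ)=(0.047200, -0.138500) → end (x,ẋ)=(0.264573, 1.040777)
phase 2: p=0.3709, T=0.399, ωT=1.252222, cosh=1.891987, sinh=1.606118; start (x,ẋ)=(0.264573, 1.040777) → end (x,ẋ)=(0.702362, 1.433180)
phase 3: p=0.5763, T=0.480, ωT=1.506432, cosh=2.366154, sinh=2.144454; start (x,ẋ)=(0.702362, 1.433180) → end (x,ẋ)=(1.853868, 4.239544)

1 0.6290 0.2646 1.0408
2 1.0280 0.7024 1.4332
3 1.5080 1.8539 4.2395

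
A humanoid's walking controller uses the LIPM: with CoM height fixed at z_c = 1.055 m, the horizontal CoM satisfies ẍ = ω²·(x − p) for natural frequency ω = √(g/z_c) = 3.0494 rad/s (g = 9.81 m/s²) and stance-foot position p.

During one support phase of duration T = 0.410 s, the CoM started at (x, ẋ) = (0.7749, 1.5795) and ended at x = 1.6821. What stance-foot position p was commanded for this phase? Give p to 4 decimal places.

ωT = 3.0494·0.410 = 1.250254; cosh(ωT) = 1.888831, sinh(ωT) = 1.602399
x(T) = p + (x₀−p)·cosh(ωT) + (ẋ₀/ω)·sinh(ωT) ⇒ p·(1 − cosh) = x(T) − x₀·cosh − (ẋ₀/ω)·sinh
numerator   = 1.6821 − (0.7749)·1.888831 − (1.5795/3.0494)·1.602399 = -0.611551
denominator = 1 − 1.888831 = -0.888831
p = -0.611551 / -0.888831 = 0.6880

p = 0.6880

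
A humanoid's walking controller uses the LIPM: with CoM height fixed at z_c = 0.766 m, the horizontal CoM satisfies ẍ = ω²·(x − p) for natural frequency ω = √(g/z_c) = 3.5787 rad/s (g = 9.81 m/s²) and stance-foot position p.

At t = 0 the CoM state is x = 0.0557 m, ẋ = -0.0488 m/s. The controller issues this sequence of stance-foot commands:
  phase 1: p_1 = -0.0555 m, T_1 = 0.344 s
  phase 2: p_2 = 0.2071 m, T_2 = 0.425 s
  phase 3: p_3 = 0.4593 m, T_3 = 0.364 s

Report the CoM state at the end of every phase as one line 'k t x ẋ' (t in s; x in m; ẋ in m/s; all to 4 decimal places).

1 0.3440 0.1298 0.5327
2 0.7690 0.3461 0.6743
3 1.1330 0.5567 0.6420

phase 1: p=-0.0555, T=0.344, ωT=1.231073, cosh=1.858440, sinh=1.566461; start (x,ẋ)=(0.055700, -0.048800) → end (x,ẋ)=(0.129798, 0.532684)
phase 2: p=0.2071, T=0.425, ωT=1.520947, cosh=2.397532, sinh=2.179027; start (x,ẋ)=(0.129798, 0.532684) → end (x,ẋ)=(0.346110, 0.674318)
phase 3: p=0.4593, T=0.364, ωT=1.302647, cosh=1.975416, sinh=1.703605; start (x,ẋ)=(0.346110, 0.674318) → end (x,ẋ)=(0.556706, 0.641978)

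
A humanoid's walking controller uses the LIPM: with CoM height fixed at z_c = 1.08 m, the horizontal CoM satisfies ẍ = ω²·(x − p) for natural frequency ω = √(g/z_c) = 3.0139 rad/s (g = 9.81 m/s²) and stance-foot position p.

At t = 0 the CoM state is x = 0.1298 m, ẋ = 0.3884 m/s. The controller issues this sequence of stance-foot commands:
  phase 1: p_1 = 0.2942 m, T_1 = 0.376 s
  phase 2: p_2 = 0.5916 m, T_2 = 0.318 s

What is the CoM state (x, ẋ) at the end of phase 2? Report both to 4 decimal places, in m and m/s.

phase 1: p=0.2942, T=0.376, ωT=1.133226, cosh=1.713827, sinh=1.391834; start (x,ẋ)=(0.129800, 0.388400) → end (x,ẋ)=(0.191812, -0.023983)
phase 2: p=0.5916, T=0.318, ωT=0.958420, cosh=1.495536, sinh=1.112038; start (x,ẋ)=(0.191812, -0.023983) → end (x,ẋ)=(-0.015146, -1.375785)

x = -0.0151, ẋ = -1.3758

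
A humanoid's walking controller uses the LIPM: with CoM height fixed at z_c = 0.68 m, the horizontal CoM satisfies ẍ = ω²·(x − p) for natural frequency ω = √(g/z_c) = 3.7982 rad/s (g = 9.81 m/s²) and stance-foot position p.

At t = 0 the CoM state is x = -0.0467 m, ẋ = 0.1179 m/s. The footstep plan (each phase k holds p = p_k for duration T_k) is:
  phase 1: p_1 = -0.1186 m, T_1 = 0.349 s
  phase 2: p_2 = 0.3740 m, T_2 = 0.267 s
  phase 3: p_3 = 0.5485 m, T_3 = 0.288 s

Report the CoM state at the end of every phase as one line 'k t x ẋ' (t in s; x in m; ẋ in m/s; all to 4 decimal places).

1 0.3490 0.0806 0.7153
2 0.6160 0.1418 -0.2184
3 0.9040 -0.2031 -2.4103

phase 1: p=-0.1186, T=0.349, ωT=1.325572, cosh=2.014994, sinh=1.749343; start (x,ẋ)=(-0.046700, 0.117900) → end (x,ẋ)=(0.080579, 0.715297)
phase 2: p=0.3740, T=0.267, ωT=1.014119, cosh=1.559828, sinh=1.197106; start (x,ẋ)=(0.080579, 0.715297) → end (x,ẋ)=(0.141760, -0.218399)
phase 3: p=0.5485, T=0.288, ωT=1.093882, cosh=1.660378, sinh=1.325464; start (x,ẋ)=(0.141760, -0.218399) → end (x,ẋ)=(-0.203057, -2.410308)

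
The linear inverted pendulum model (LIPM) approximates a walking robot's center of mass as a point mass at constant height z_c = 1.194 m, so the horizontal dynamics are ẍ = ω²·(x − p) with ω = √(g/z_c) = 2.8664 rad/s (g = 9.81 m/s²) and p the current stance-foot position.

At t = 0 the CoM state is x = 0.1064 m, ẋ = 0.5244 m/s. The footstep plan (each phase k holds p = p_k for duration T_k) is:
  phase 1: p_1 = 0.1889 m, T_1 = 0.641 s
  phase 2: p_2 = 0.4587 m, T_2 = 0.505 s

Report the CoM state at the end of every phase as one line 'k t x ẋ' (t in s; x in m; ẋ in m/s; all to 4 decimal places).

phase 1: p=0.1889, T=0.641, ωT=1.837362, cosh=3.219595, sinh=3.060358; start (x,ẋ)=(0.106400, 0.524400) → end (x,ẋ)=(0.483167, 0.964648)
phase 2: p=0.4587, T=0.505, ωT=1.447532, cosh=2.243878, sinh=2.008728; start (x,ẋ)=(0.483167, 0.964648) → end (x,ẋ)=(1.189612, 2.305432)

1 0.6410 0.4832 0.9646
2 1.1460 1.1896 2.3054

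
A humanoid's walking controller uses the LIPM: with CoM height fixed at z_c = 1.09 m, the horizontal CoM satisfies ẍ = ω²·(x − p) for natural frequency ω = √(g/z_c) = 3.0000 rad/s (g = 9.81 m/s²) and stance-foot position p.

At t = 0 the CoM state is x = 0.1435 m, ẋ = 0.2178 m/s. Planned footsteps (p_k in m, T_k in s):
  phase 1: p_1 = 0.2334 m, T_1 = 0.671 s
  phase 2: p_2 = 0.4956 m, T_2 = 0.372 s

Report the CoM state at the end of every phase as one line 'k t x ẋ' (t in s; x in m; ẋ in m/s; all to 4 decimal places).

phase 1: p=0.2334, T=0.671, ωT=2.013000, cosh=3.809664, sinh=3.676077; start (x,ẋ)=(0.143500, 0.217800) → end (x,ẋ)=(0.157794, -0.161693)
phase 2: p=0.4956, T=0.372, ωT=1.116000, cosh=1.690103, sinh=1.362516; start (x,ẋ)=(0.157794, -0.161693) → end (x,ẋ)=(-0.148763, -1.654075)

1 0.6710 0.1578 -0.1617
2 1.0430 -0.1488 -1.6541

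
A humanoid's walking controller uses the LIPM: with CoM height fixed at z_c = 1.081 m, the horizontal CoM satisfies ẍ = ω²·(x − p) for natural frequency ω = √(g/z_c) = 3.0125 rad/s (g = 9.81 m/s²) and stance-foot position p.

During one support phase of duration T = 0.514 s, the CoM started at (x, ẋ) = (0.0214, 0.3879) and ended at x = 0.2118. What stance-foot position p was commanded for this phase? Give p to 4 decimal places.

ωT = 3.0125·0.514 = 1.548425; cosh(ωT) = 2.458319, sinh(ωT) = 2.245736
x(T) = p + (x₀−p)·cosh(ωT) + (ẋ₀/ω)·sinh(ωT) ⇒ p·(1 − cosh) = x(T) − x₀·cosh − (ẋ₀/ω)·sinh
numerator   = 0.2118 − (0.0214)·2.458319 − (0.3879/3.0125)·2.245736 = -0.129977
denominator = 1 − 2.458319 = -1.458319
p = -0.129977 / -1.458319 = 0.0891

p = 0.0891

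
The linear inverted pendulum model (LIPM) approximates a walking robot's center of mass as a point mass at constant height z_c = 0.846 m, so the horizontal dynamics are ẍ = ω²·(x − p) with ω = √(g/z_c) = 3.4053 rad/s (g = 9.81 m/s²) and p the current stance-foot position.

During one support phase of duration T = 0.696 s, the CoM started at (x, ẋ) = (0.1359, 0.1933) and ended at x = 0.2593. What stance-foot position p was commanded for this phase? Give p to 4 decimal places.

ωT = 3.4053·0.696 = 2.370089; cosh(ωT) = 5.395907, sinh(ωT) = 5.302435
x(T) = p + (x₀−p)·cosh(ωT) + (ẋ₀/ω)·sinh(ωT) ⇒ p·(1 − cosh) = x(T) − x₀·cosh − (ẋ₀/ω)·sinh
numerator   = 0.2593 − (0.1359)·5.395907 − (0.1933/3.4053)·5.302435 = -0.774994
denominator = 1 − 5.395907 = -4.395907
p = -0.774994 / -4.395907 = 0.1763

p = 0.1763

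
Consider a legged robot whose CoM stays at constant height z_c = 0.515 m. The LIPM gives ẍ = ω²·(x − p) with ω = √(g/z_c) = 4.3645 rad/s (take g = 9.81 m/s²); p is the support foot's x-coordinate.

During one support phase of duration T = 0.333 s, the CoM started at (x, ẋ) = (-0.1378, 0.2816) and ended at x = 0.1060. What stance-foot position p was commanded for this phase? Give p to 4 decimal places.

ωT = 4.3645·0.333 = 1.453378; cosh(ωT) = 2.255660, sinh(ωT) = 2.021881
x(T) = p + (x₀−p)·cosh(ωT) + (ẋ₀/ω)·sinh(ωT) ⇒ p·(1 − cosh) = x(T) − x₀·cosh − (ẋ₀/ω)·sinh
numerator   = 0.1060 − (-0.1378)·2.255660 − (0.2816/4.3645)·2.021881 = 0.286377
denominator = 1 − 2.255660 = -1.255660
p = 0.286377 / -1.255660 = -0.2281

p = -0.2281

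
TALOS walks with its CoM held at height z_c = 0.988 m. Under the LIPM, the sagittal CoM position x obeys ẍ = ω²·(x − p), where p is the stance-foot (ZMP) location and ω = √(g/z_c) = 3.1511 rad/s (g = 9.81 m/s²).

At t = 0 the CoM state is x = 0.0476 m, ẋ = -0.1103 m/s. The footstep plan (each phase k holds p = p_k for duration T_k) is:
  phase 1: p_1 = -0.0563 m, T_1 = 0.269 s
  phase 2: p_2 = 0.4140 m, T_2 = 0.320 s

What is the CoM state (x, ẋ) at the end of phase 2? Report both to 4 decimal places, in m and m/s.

phase 1: p=-0.0563, T=0.269, ωT=0.847646, cosh=1.381284, sinh=0.952862; start (x,ẋ)=(0.047600, -0.110300) → end (x,ẋ)=(0.053862, 0.159611)
phase 2: p=0.4140, T=0.320, ωT=1.008352, cosh=1.552950, sinh=1.188130; start (x,ẋ)=(0.053862, 0.159611) → end (x,ẋ)=(-0.085095, -1.100460)

x = -0.0851, ẋ = -1.1005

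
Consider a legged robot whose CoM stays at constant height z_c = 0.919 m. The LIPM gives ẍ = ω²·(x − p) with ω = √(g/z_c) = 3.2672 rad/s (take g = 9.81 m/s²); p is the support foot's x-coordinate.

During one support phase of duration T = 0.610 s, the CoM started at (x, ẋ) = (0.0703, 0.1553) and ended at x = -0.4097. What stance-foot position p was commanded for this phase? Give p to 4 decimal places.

p = 0.3082

ωT = 3.2672·0.610 = 1.992992; cosh(ωT) = 3.736871, sinh(ωT) = 3.600584
x(T) = p + (x₀−p)·cosh(ωT) + (ẋ₀/ω)·sinh(ωT) ⇒ p·(1 − cosh) = x(T) − x₀·cosh − (ẋ₀/ω)·sinh
numerator   = -0.4097 − (0.0703)·3.736871 − (0.1553/3.2672)·3.600584 = -0.843549
denominator = 1 − 3.736871 = -2.736871
p = -0.843549 / -2.736871 = 0.3082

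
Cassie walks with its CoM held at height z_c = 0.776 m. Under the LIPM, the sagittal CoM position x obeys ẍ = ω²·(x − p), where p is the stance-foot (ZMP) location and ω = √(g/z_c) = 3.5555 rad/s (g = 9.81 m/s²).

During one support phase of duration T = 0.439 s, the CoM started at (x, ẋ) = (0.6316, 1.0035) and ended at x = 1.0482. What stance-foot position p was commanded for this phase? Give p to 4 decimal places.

p = 0.7836

ωT = 3.5555·0.439 = 1.560864; cosh(ωT) = 2.486446, sinh(ωT) = 2.276491
x(T) = p + (x₀−p)·cosh(ωT) + (ẋ₀/ω)·sinh(ωT) ⇒ p·(1 − cosh) = x(T) − x₀·cosh − (ẋ₀/ω)·sinh
numerator   = 1.0482 − (0.6316)·2.486446 − (1.0035/3.5555)·2.276491 = -1.164753
denominator = 1 − 2.486446 = -1.486446
p = -1.164753 / -1.486446 = 0.7836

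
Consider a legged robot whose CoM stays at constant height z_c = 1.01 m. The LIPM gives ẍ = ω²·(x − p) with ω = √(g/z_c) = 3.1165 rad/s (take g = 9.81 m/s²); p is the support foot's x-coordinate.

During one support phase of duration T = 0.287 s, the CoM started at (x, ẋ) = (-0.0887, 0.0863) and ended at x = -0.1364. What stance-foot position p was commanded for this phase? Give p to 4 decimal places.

ωT = 3.1165·0.287 = 0.894435; cosh(ωT) = 1.427396, sinh(ωT) = 1.018558
x(T) = p + (x₀−p)·cosh(ωT) + (ẋ₀/ω)·sinh(ωT) ⇒ p·(1 − cosh) = x(T) − x₀·cosh − (ẋ₀/ω)·sinh
numerator   = -0.1364 − (-0.0887)·1.427396 − (0.0863/3.1165)·1.018558 = -0.037995
denominator = 1 − 1.427396 = -0.427396
p = -0.037995 / -0.427396 = 0.0889

p = 0.0889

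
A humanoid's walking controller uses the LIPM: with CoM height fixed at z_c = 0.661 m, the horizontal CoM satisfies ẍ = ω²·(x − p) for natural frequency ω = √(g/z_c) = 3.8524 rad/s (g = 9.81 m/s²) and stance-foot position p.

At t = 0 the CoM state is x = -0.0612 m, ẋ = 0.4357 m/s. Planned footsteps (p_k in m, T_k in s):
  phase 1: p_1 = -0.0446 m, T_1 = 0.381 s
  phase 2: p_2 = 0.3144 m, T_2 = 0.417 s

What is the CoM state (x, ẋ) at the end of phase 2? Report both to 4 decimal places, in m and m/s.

x = 0.4243, ẋ = 0.7241

phase 1: p=-0.0446, T=0.381, ωT=1.467764, cosh=2.284981, sinh=2.054541; start (x,ẋ)=(-0.061200, 0.435700) → end (x,ẋ)=(0.149835, 0.864179)
phase 2: p=0.3144, T=0.417, ωT=1.606451, cosh=2.592843, sinh=2.392244; start (x,ẋ)=(0.149835, 0.864179) → end (x,ẋ)=(0.424341, 0.724063)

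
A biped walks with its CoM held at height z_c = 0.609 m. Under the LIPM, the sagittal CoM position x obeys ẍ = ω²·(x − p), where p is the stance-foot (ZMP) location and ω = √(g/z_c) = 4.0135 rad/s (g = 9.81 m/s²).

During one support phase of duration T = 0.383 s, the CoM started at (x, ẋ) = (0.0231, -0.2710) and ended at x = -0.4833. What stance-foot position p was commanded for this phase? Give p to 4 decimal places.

p = 0.2719

ωT = 4.0135·0.383 = 1.537170; cosh(ωT) = 2.433200, sinh(ωT) = 2.218211
x(T) = p + (x₀−p)·cosh(ωT) + (ẋ₀/ω)·sinh(ωT) ⇒ p·(1 − cosh) = x(T) − x₀·cosh − (ẋ₀/ω)·sinh
numerator   = -0.4833 − (0.0231)·2.433200 − (-0.2710/4.0135)·2.218211 = -0.389729
denominator = 1 − 2.433200 = -1.433200
p = -0.389729 / -1.433200 = 0.2719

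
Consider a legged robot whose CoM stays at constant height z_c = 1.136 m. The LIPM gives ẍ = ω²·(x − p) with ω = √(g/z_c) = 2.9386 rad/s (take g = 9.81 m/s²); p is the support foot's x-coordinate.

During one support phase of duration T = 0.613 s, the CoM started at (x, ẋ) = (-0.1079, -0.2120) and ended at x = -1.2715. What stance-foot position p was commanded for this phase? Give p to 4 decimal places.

ωT = 2.9386·0.613 = 1.801362; cosh(ωT) = 3.111483, sinh(ωT) = 2.946409
x(T) = p + (x₀−p)·cosh(ωT) + (ẋ₀/ω)·sinh(ωT) ⇒ p·(1 − cosh) = x(T) − x₀·cosh − (ẋ₀/ω)·sinh
numerator   = -1.2715 − (-0.1079)·3.111483 − (-0.2120/2.9386)·2.946409 = -0.723208
denominator = 1 − 3.111483 = -2.111483
p = -0.723208 / -2.111483 = 0.3425

p = 0.3425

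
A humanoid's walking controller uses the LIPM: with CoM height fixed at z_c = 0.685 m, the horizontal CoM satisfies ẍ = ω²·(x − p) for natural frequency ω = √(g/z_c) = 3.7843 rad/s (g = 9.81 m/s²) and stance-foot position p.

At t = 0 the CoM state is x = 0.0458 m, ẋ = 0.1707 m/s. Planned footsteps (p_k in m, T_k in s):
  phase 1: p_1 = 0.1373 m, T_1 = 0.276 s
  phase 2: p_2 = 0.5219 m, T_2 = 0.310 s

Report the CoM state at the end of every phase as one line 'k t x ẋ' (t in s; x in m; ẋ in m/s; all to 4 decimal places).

phase 1: p=0.1373, T=0.276, ωT=1.044467, cosh=1.596881, sinh=1.245002; start (x,ẋ)=(0.045800, 0.170700) → end (x,ẋ)=(0.047344, -0.158511)
phase 2: p=0.5219, T=0.310, ωT=1.173133, cosh=1.770750, sinh=1.461353; start (x,ẋ)=(0.047344, -0.158511) → end (x,ẋ)=(-0.379630, -2.905072)

1 0.2760 0.0473 -0.1585
2 0.5860 -0.3796 -2.9051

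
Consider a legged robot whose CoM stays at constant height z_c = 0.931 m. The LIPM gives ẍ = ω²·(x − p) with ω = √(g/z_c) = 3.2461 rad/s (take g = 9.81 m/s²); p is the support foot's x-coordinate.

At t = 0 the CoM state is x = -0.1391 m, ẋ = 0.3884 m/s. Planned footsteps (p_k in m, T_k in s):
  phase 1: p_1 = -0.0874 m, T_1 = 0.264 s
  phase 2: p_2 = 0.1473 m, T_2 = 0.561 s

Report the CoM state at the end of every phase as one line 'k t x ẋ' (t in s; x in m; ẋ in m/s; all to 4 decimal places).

phase 1: p=-0.0874, T=0.264, ωT=0.856970, cosh=1.390229, sinh=0.965783; start (x,ẋ)=(-0.139100, 0.388400) → end (x,ẋ)=(-0.043718, 0.377884)
phase 2: p=0.1473, T=0.561, ωT=1.821062, cosh=3.170135, sinh=3.008282; start (x,ẋ)=(-0.043718, 0.377884) → end (x,ẋ)=(-0.108053, -0.667379)

1 0.2640 -0.0437 0.3779
2 0.8250 -0.1081 -0.6674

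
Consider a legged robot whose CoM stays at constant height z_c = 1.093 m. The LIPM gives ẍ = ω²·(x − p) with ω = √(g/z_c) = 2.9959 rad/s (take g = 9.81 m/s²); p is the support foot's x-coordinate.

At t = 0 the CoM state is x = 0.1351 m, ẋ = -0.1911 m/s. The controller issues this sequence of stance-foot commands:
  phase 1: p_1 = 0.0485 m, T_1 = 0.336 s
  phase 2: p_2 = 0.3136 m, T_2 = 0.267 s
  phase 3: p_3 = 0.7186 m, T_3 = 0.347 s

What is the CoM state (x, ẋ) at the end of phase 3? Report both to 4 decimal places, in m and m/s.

x = -0.5801, ẋ = -3.3618

phase 1: p=0.0485, T=0.336, ωT=1.006622, cosh=1.550897, sinh=1.185446; start (x,ẋ)=(0.135100, -0.191100) → end (x,ẋ)=(0.107191, 0.011181)
phase 2: p=0.3136, T=0.267, ωT=0.799905, cosh=1.337351, sinh=0.887979; start (x,ẋ)=(0.107191, 0.011181) → end (x,ẋ)=(0.040874, -0.534155)
phase 3: p=0.7186, T=0.347, ωT=1.039577, cosh=1.590813, sinh=1.237209; start (x,ẋ)=(0.040874, -0.534155) → end (x,ẋ)=(-0.580124, -3.361769)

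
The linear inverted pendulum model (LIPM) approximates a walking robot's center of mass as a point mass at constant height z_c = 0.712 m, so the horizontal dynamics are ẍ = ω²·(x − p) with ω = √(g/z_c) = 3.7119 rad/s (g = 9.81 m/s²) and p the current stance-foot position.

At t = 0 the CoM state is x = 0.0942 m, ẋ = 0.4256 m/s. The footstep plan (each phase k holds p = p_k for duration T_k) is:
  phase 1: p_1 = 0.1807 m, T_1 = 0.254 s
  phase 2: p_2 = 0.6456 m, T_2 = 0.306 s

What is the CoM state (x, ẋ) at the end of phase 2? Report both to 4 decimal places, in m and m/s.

x = -0.0529, ẋ = -1.9451

phase 1: p=0.1807, T=0.254, ωT=0.942823, cosh=1.478372, sinh=1.088845; start (x,ẋ)=(0.094200, 0.425600) → end (x,ẋ)=(0.177666, 0.279589)
phase 2: p=0.6456, T=0.306, ωT=1.135841, cosh=1.717472, sinh=1.396320; start (x,ẋ)=(0.177666, 0.279589) → end (x,ẋ)=(-0.052889, -1.945116)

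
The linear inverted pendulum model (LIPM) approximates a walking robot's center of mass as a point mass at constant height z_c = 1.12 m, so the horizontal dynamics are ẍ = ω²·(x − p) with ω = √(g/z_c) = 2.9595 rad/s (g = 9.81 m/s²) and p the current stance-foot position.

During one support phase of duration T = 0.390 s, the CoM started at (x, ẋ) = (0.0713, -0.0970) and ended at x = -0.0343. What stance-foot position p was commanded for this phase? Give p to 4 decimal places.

p = 0.1504

ωT = 2.9595·0.390 = 1.154205; cosh(ωT) = 1.743405, sinh(ωT) = 1.428096
x(T) = p + (x₀−p)·cosh(ωT) + (ẋ₀/ω)·sinh(ωT) ⇒ p·(1 − cosh) = x(T) − x₀·cosh − (ẋ₀/ω)·sinh
numerator   = -0.0343 − (0.0713)·1.743405 − (-0.0970/2.9595)·1.428096 = -0.111798
denominator = 1 − 1.743405 = -0.743405
p = -0.111798 / -0.743405 = 0.1504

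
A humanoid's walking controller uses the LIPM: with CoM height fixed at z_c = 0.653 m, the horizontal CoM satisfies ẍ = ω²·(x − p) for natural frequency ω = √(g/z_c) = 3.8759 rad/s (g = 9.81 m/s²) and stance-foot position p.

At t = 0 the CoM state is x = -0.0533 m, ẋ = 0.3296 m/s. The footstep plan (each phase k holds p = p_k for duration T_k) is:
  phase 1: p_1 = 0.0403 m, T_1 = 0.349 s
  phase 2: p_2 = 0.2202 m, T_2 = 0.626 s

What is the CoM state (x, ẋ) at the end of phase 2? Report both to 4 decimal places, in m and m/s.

x = -0.9951, ẋ = -4.6331

phase 1: p=0.0403, T=0.349, ωT=1.352689, cosh=2.063178, sinh=1.804634; start (x,ẋ)=(-0.053300, 0.329600) → end (x,ẋ)=(0.000650, 0.025331)
phase 2: p=0.2202, T=0.626, ωT=2.426313, cosh=5.702723, sinh=5.614361; start (x,ẋ)=(0.000650, 0.025331) → end (x,ẋ)=(-0.995143, -4.633117)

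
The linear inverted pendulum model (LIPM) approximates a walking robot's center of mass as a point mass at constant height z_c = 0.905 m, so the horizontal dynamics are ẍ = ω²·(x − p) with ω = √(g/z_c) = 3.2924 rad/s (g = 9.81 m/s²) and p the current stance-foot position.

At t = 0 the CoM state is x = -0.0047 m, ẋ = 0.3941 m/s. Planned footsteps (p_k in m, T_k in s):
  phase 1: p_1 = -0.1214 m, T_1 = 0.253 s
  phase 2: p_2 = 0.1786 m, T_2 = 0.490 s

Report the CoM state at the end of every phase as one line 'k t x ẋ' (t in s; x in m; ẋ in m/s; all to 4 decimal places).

1 0.2530 0.1498 0.8973
2 0.7430 0.7603 2.1129

phase 1: p=-0.1214, T=0.253, ωT=0.832977, cosh=1.367455, sinh=0.932702; start (x,ẋ)=(-0.004700, 0.394100) → end (x,ẋ)=(0.149826, 0.897279)
phase 2: p=0.1786, T=0.490, ωT=1.613276, cosh=2.609231, sinh=2.409997; start (x,ẋ)=(0.149826, 0.897279) → end (x,ẋ)=(0.760320, 2.112899)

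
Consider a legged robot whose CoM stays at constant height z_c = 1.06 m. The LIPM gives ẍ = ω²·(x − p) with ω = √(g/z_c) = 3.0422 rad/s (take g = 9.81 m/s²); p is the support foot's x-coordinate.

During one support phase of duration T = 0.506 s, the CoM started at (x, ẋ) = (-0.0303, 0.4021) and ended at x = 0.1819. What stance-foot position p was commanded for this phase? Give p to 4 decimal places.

ωT = 3.0422·0.506 = 1.539353; cosh(ωT) = 2.438047, sinh(ωT) = 2.223527
x(T) = p + (x₀−p)·cosh(ωT) + (ẋ₀/ω)·sinh(ωT) ⇒ p·(1 − cosh) = x(T) − x₀·cosh − (ẋ₀/ω)·sinh
numerator   = 0.1819 − (-0.0303)·2.438047 − (0.4021/3.0422)·2.223527 = -0.038120
denominator = 1 − 2.438047 = -1.438047
p = -0.038120 / -1.438047 = 0.0265

p = 0.0265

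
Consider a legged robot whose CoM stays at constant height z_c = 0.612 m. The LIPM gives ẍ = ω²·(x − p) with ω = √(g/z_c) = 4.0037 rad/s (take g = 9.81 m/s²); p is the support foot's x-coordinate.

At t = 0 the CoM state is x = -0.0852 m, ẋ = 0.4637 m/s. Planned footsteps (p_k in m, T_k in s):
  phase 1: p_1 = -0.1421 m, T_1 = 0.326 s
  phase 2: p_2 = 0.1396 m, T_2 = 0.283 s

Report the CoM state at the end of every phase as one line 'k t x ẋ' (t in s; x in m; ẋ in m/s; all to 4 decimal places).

phase 1: p=-0.1421, T=0.326, ωT=1.305206, cosh=1.979783, sinh=1.708666; start (x,ẋ)=(-0.085200, 0.463700) → end (x,ẋ)=(0.168444, 1.307278)
phase 2: p=0.1396, T=0.283, ωT=1.133047, cosh=1.713577, sinh=1.391527; start (x,ẋ)=(0.168444, 1.307278) → end (x,ẋ)=(0.643384, 2.400817)

1 0.3260 0.1684 1.3073
2 0.6090 0.6434 2.4008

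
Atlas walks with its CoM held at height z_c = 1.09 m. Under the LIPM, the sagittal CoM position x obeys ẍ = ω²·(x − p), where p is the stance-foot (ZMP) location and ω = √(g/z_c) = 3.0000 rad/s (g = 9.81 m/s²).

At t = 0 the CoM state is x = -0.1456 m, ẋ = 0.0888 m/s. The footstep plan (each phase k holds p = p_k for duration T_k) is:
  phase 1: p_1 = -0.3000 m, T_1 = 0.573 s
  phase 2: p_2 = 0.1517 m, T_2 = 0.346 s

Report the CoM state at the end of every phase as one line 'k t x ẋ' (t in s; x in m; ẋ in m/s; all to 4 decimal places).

phase 1: p=-0.3000, T=0.573, ωT=1.719000, cosh=2.879096, sinh=2.699851; start (x,ẋ)=(-0.145600, 0.088800) → end (x,ẋ)=(0.224448, 1.506235)
phase 2: p=0.1517, T=0.346, ωT=1.038000, cosh=1.588863, sinh=1.234701; start (x,ẋ)=(0.224448, 1.506235) → end (x,ẋ)=(0.887203, 2.662667)

1 0.5730 0.2244 1.5062
2 0.9190 0.8872 2.6627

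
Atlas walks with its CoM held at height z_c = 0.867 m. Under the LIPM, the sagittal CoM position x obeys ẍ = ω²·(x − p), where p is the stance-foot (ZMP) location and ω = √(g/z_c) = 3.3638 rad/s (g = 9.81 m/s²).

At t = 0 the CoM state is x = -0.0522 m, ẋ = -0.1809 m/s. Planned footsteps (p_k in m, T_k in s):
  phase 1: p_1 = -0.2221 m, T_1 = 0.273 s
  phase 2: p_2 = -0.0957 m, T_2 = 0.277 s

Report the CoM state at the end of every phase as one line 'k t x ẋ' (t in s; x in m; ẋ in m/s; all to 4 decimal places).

1 0.2730 -0.0320 0.3391
2 0.5500 0.1058 0.7270

phase 1: p=-0.2221, T=0.273, ωT=0.918317, cosh=1.452131, sinh=1.052941; start (x,ẋ)=(-0.052200, -0.180900) → end (x,ẋ)=(-0.032008, 0.339075)
phase 2: p=-0.0957, T=0.277, ωT=0.931773, cosh=1.466430, sinh=1.072575; start (x,ẋ)=(-0.032008, 0.339075) → end (x,ẋ)=(0.105816, 0.727025)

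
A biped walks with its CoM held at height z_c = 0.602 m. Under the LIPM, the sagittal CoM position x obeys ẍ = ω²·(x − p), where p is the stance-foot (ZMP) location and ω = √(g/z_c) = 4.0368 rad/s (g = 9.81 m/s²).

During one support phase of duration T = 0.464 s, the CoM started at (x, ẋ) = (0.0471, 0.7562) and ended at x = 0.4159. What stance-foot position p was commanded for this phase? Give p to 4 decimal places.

p = 0.1442

ωT = 4.0368·0.464 = 1.873075; cosh(ωT) = 3.330965, sinh(ωT) = 3.177315
x(T) = p + (x₀−p)·cosh(ωT) + (ẋ₀/ω)·sinh(ωT) ⇒ p·(1 − cosh) = x(T) − x₀·cosh − (ẋ₀/ω)·sinh
numerator   = 0.4159 − (0.0471)·3.330965 − (0.7562/4.0368)·3.177315 = -0.336184
denominator = 1 − 3.330965 = -2.330965
p = -0.336184 / -2.330965 = 0.1442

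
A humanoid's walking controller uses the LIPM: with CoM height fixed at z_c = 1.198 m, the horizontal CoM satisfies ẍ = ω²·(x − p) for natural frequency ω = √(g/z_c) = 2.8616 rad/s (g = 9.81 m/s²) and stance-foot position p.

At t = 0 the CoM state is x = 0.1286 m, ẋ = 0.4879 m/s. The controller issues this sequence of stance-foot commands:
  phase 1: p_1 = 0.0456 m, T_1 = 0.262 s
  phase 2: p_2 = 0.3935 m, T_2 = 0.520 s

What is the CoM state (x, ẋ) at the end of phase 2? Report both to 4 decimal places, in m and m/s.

phase 1: p=0.0456, T=0.262, ωT=0.749739, cosh=1.294469, sinh=0.821979; start (x,ẋ)=(0.128600, 0.487900) → end (x,ẋ)=(0.293188, 0.826802)
phase 2: p=0.3935, T=0.520, ωT=1.488032, cosh=2.327094, sinh=2.101278; start (x,ẋ)=(0.293188, 0.826802) → end (x,ẋ)=(0.767185, 1.320866)

x = 0.7672, ẋ = 1.3209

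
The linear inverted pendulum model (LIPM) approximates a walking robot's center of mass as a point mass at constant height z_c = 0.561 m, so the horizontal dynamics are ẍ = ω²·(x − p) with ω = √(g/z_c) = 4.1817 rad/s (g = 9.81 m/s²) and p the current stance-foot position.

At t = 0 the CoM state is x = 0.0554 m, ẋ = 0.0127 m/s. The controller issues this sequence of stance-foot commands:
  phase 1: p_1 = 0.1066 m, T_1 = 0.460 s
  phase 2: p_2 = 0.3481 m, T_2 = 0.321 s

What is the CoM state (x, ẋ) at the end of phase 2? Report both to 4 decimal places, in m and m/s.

phase 1: p=0.1066, T=0.460, ωT=1.923582, cosh=3.495759, sinh=3.349676; start (x,ẋ)=(0.055400, 0.012700) → end (x,ẋ)=(-0.062210, -0.672780)
phase 2: p=0.3481, T=0.321, ωT=1.342326, cosh=2.044587, sinh=1.783349; start (x,ẋ)=(-0.062210, -0.672780) → end (x,ẋ)=(-0.777731, -4.435413)

x = -0.7777, ẋ = -4.4354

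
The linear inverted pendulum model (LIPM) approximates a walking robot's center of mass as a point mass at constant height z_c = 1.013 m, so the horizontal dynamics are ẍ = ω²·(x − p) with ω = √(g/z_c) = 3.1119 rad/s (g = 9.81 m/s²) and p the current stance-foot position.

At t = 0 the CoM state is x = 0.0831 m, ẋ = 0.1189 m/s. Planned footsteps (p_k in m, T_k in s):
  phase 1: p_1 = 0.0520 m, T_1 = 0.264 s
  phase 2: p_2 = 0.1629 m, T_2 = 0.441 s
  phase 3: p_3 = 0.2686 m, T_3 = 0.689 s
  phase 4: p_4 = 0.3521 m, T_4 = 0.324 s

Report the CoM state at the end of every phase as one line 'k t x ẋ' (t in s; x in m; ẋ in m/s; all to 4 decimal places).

1 0.2640 0.1292 0.2501
2 0.7050 0.2406 0.3316
3 1.3940 0.5959 1.0675
4 1.7180 1.1381 2.5588

phase 1: p=0.0520, T=0.264, ωT=0.821542, cosh=1.356878, sinh=0.917125; start (x,ẋ)=(0.083100, 0.118900) → end (x,ẋ)=(0.129241, 0.250092)
phase 2: p=0.1629, T=0.441, ωT=1.372348, cosh=2.099056, sinh=1.845545; start (x,ẋ)=(0.129241, 0.250092) → end (x,ẋ)=(0.240567, 0.331646)
phase 3: p=0.2686, T=0.689, ωT=2.144099, cosh=4.325761, sinh=4.208588; start (x,ẋ)=(0.240567, 0.331646) → end (x,ẋ)=(0.595859, 1.067480)
phase 4: p=0.3521, T=0.324, ωT=1.008256, cosh=1.552835, sinh=1.187980; start (x,ẋ)=(0.595859, 1.067480) → end (x,ẋ)=(1.138133, 2.558769)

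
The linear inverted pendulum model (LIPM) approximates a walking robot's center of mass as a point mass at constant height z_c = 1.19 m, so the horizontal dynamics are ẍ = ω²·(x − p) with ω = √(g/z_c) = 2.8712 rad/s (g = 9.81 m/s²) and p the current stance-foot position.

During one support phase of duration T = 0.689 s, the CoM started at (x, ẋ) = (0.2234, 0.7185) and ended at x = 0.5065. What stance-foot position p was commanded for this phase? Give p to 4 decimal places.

p = 0.4485

ωT = 2.8712·0.689 = 1.978257; cosh(ωT) = 3.684219, sinh(ωT) = 3.545909
x(T) = p + (x₀−p)·cosh(ωT) + (ẋ₀/ω)·sinh(ωT) ⇒ p·(1 − cosh) = x(T) − x₀·cosh − (ẋ₀/ω)·sinh
numerator   = 0.5065 − (0.2234)·3.684219 − (0.7185/2.8712)·3.545909 = -1.203896
denominator = 1 − 3.684219 = -2.684219
p = -1.203896 / -2.684219 = 0.4485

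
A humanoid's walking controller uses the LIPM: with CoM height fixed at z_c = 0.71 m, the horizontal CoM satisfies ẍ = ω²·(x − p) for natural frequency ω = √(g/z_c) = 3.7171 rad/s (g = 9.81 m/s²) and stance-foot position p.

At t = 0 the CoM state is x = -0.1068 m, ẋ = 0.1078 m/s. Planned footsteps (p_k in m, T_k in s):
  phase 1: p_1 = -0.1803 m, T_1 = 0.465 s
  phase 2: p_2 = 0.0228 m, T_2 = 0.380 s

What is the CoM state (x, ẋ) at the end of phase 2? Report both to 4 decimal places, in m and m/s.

x = 0.7673, ẋ = 2.9439

phase 1: p=-0.1803, T=0.465, ωT=1.728452, cosh=2.904743, sinh=2.727183; start (x,ẋ)=(-0.106800, 0.107800) → end (x,ẋ)=(0.112290, 1.058216)
phase 2: p=0.0228, T=0.380, ωT=1.412498, cosh=2.174867, sinh=1.931333; start (x,ẋ)=(0.112290, 1.058216) → end (x,ẋ)=(0.767257, 2.943924)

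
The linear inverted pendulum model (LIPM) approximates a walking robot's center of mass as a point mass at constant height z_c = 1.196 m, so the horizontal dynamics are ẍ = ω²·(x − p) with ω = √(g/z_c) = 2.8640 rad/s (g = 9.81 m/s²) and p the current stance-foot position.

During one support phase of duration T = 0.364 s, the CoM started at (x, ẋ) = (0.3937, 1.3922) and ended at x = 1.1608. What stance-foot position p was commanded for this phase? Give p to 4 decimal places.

ωT = 2.8640·0.364 = 1.042496; cosh(ωT) = 1.594431, sinh(ωT) = 1.241857
x(T) = p + (x₀−p)·cosh(ωT) + (ẋ₀/ω)·sinh(ωT) ⇒ p·(1 − cosh) = x(T) − x₀·cosh − (ẋ₀/ω)·sinh
numerator   = 1.1608 − (0.3937)·1.594431 − (1.3922/2.8640)·1.241857 = -0.070598
denominator = 1 − 1.594431 = -0.594431
p = -0.070598 / -0.594431 = 0.1188

p = 0.1188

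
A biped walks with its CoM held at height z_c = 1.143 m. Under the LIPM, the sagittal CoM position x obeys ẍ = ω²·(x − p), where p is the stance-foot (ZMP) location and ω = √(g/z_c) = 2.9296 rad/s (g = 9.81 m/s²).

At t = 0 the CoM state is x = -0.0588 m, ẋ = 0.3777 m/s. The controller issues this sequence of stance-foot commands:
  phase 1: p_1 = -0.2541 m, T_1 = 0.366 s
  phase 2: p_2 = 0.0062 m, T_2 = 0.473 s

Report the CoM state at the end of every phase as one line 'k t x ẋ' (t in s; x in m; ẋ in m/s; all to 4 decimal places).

1 0.3660 0.2309 1.3544
2 0.8390 1.3498 4.1103

phase 1: p=-0.2541, T=0.366, ωT=1.072234, cosh=1.632071, sinh=1.289828; start (x,ẋ)=(-0.058800, 0.377700) → end (x,ẋ)=(0.230935, 1.354409)
phase 2: p=0.0062, T=0.473, ωT=1.385701, cosh=2.123887, sinh=1.873739; start (x,ẋ)=(0.230935, 1.354409) → end (x,ẋ)=(1.349777, 4.110252)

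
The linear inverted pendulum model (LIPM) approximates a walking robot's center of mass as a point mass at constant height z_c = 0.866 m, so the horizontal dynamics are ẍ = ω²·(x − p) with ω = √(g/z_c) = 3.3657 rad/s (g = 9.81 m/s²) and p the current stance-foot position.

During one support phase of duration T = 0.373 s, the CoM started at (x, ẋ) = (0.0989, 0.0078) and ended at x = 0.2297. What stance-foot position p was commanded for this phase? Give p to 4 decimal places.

ωT = 3.3657·0.373 = 1.255406; cosh(ωT) = 1.897112, sinh(ωT) = 1.612152
x(T) = p + (x₀−p)·cosh(ωT) + (ẋ₀/ω)·sinh(ωT) ⇒ p·(1 − cosh) = x(T) − x₀·cosh − (ẋ₀/ω)·sinh
numerator   = 0.2297 − (0.0989)·1.897112 − (0.0078/3.3657)·1.612152 = 0.038340
denominator = 1 − 1.897112 = -0.897112
p = 0.038340 / -0.897112 = -0.0427

p = -0.0427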